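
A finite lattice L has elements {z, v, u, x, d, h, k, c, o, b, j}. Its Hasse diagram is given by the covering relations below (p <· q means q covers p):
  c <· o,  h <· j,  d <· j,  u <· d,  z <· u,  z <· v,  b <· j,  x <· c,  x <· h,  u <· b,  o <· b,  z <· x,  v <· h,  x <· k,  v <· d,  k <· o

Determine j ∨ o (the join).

j

Common upper bounds of {j, o}: j.
The least among these is j.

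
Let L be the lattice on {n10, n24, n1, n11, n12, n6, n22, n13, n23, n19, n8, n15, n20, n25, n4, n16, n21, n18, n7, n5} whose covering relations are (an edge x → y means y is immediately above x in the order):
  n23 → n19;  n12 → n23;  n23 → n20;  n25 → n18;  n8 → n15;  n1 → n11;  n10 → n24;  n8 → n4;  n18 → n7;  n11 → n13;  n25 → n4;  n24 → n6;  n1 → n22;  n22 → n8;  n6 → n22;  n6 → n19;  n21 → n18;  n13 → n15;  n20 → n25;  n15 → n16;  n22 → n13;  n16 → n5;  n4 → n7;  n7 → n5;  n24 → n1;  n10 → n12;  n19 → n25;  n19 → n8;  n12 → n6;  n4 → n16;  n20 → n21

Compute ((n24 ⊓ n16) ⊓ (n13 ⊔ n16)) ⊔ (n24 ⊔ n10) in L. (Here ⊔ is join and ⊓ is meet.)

n24 ∧ n16 = n24
n13 ∨ n16 = n16
n24 ∧ n16 = n24
n24 ∨ n10 = n24
n24 ∨ n24 = n24

n24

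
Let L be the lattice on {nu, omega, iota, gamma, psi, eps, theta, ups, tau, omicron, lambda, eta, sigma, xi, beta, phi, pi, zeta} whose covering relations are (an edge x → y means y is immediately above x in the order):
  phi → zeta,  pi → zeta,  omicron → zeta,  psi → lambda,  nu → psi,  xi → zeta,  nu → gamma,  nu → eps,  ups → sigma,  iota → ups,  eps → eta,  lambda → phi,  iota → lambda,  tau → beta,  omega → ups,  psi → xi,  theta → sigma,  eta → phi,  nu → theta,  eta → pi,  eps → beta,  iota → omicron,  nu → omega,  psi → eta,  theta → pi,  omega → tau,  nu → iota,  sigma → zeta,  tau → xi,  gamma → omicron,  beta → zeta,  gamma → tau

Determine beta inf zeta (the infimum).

beta

Common lower bounds of {beta, zeta}: beta, eps, gamma, nu, omega, tau.
The greatest among these is beta.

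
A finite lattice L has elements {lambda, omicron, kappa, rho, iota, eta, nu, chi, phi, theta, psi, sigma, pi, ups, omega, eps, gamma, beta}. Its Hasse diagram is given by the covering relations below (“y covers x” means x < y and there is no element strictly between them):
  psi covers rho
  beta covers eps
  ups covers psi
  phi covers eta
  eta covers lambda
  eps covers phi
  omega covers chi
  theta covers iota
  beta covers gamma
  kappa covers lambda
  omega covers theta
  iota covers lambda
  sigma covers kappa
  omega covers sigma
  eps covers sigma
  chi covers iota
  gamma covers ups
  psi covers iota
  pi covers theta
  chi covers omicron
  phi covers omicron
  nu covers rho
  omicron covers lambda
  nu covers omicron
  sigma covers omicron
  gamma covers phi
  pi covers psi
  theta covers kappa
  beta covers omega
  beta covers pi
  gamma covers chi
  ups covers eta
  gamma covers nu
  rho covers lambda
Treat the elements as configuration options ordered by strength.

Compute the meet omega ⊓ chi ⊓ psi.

Common lower bounds of {omega, chi, psi}: iota, lambda.
The greatest among these is iota.

iota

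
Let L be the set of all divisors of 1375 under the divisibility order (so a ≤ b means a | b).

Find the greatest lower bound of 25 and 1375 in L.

25

In the divisibility order, the meet is the greatest common divisor: gcd(25, 1375) = 25.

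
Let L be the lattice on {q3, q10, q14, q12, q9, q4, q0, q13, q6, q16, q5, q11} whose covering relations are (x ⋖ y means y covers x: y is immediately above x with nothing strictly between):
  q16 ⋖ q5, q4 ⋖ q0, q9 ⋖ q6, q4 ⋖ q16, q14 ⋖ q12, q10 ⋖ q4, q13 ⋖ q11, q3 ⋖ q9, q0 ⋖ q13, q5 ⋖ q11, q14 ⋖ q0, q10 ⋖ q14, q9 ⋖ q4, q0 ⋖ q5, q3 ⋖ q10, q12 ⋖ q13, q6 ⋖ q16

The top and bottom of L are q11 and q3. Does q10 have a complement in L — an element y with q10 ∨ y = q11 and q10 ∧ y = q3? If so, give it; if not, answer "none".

For every candidate y, either q10 ∨ y ≠ q11 or q10 ∧ y ≠ q3; no complement exists.

none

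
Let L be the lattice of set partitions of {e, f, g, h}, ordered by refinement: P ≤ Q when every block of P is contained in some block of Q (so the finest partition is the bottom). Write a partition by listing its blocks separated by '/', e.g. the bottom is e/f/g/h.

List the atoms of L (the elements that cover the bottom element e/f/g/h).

The atoms are exactly the elements that cover e/f/g/h: e/f/gh, e/fg/h, e/fh/g, ef/g/h, eg/f/h, eh/f/g.

e/f/gh, e/fg/h, e/fh/g, ef/g/h, eg/f/h, eh/f/g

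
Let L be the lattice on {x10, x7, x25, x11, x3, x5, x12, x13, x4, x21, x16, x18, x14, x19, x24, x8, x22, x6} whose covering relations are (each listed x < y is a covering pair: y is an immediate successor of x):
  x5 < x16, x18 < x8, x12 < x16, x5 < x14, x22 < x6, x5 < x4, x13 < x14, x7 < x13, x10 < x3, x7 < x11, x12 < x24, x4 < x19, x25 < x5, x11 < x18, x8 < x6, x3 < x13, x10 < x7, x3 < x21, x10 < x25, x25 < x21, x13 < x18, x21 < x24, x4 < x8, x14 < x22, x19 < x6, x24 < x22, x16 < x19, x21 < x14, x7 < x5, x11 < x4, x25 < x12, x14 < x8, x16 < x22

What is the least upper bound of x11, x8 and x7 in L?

Common upper bounds of {x11, x8, x7}: x6, x8.
The least among these is x8.

x8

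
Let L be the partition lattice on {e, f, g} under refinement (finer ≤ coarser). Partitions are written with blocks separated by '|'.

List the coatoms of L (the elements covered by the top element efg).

ef|g, eg|f, e|fg

The coatoms are exactly the elements covered by efg: ef|g, eg|f, e|fg.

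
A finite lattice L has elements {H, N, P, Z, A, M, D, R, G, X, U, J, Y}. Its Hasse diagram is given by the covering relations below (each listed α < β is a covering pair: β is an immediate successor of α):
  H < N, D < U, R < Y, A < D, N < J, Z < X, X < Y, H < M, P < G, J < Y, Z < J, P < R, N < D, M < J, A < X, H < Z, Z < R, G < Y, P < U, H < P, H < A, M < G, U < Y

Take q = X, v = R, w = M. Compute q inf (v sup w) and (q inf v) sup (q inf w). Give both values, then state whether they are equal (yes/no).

v sup w = Y, so q inf (v sup w) = X inf Y = X.
q inf v = Z and q inf w = H, so (q inf v) sup (q inf w) = Z sup H = Z.
Equal: no.

X; Z; no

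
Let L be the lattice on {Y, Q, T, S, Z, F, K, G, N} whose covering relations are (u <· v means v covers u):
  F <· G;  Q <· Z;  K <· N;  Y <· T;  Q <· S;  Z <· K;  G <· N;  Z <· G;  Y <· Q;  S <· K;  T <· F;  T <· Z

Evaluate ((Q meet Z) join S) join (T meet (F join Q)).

Q ∧ Z = Q
Q ∨ S = S
F ∨ Q = G
T ∧ G = T
S ∨ T = K

K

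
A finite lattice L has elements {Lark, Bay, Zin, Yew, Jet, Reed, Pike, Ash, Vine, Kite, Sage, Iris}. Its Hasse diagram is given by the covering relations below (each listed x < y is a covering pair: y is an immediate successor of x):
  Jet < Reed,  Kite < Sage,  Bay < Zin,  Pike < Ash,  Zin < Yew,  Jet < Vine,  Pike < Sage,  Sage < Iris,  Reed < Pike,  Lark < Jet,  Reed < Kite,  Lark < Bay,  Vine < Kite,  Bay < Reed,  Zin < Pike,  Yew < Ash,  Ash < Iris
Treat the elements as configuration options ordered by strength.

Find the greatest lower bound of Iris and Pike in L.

Pike

Common lower bounds of {Iris, Pike}: Bay, Jet, Lark, Pike, Reed, Zin.
The greatest among these is Pike.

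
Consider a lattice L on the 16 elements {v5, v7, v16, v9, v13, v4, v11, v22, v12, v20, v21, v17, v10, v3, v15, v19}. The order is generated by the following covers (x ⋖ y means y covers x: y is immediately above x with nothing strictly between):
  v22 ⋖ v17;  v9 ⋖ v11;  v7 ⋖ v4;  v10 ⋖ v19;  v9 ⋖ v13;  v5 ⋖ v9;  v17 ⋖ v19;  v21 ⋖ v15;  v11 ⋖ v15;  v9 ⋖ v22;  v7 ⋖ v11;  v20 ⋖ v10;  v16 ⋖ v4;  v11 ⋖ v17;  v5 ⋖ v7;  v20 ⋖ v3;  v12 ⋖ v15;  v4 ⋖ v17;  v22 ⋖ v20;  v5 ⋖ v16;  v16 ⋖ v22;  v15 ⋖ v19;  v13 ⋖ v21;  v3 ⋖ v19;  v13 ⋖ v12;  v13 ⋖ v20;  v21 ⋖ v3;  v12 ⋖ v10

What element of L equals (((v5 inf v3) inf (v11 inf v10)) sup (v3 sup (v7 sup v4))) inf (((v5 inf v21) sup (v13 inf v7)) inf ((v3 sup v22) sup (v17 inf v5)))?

v5

v5 ∧ v3 = v5
v11 ∧ v10 = v9
v5 ∧ v9 = v5
v7 ∨ v4 = v4
v3 ∨ v4 = v19
v5 ∨ v19 = v19
v5 ∧ v21 = v5
v13 ∧ v7 = v5
v5 ∨ v5 = v5
v3 ∨ v22 = v3
v17 ∧ v5 = v5
v3 ∨ v5 = v3
v5 ∧ v3 = v5
v19 ∧ v5 = v5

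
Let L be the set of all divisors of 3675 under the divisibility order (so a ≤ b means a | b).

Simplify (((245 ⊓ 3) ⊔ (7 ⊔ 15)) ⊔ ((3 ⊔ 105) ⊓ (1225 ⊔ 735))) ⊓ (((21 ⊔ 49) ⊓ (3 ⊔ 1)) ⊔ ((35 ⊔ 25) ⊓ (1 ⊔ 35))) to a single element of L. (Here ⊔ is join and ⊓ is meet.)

245 ∧ 3 = 1
7 ∨ 15 = 105
1 ∨ 105 = 105
3 ∨ 105 = 105
1225 ∨ 735 = 3675
105 ∧ 3675 = 105
105 ∨ 105 = 105
21 ∨ 49 = 147
3 ∨ 1 = 3
147 ∧ 3 = 3
35 ∨ 25 = 175
1 ∨ 35 = 35
175 ∧ 35 = 35
3 ∨ 35 = 105
105 ∧ 105 = 105

105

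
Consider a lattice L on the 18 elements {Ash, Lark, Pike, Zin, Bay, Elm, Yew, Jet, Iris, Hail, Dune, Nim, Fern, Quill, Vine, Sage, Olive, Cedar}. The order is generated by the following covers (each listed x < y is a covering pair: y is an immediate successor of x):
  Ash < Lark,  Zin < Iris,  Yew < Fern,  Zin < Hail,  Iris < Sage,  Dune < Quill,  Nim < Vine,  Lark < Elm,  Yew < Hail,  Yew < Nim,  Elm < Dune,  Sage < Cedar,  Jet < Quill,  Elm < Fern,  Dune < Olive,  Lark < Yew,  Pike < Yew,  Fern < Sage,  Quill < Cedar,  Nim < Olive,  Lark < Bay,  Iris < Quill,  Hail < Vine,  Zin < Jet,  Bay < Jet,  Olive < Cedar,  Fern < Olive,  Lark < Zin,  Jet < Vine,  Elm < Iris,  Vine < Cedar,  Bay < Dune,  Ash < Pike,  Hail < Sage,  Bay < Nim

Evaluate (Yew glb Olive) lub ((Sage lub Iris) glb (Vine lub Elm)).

Sage

Yew ∧ Olive = Yew
Sage ∨ Iris = Sage
Vine ∨ Elm = Cedar
Sage ∧ Cedar = Sage
Yew ∨ Sage = Sage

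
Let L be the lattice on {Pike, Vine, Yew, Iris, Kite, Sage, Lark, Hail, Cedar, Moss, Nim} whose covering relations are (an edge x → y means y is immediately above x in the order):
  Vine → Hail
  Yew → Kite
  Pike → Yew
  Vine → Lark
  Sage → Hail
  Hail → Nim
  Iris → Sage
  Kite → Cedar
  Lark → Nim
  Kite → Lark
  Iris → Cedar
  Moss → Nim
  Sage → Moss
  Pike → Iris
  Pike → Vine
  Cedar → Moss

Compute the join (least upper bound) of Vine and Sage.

Common upper bounds of {Vine, Sage}: Hail, Nim.
The least among these is Hail.

Hail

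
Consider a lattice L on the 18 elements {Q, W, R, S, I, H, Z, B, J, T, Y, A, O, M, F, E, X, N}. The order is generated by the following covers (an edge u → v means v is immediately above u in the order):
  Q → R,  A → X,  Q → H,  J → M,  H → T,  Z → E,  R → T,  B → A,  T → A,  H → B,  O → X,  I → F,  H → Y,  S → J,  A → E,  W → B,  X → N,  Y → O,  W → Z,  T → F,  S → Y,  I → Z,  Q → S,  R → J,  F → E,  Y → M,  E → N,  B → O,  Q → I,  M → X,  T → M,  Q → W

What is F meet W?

Q

Common lower bounds of {F, W}: Q.
The greatest among these is Q.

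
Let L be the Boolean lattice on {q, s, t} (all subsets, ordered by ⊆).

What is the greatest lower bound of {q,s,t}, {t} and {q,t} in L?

Under ⊆, meet is intersection: {q,s,t} ∩ {t} ∩ {q,t} = {t}.

{t}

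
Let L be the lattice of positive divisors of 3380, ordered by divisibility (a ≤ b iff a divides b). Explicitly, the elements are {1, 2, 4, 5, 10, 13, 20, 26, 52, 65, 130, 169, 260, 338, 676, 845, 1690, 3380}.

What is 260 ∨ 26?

Common upper bounds of {260, 26}: 260, 3380.
The least among these is 260.

260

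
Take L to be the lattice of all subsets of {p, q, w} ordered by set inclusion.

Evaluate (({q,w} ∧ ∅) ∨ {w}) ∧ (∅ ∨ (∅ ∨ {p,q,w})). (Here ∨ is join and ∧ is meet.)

{w}

{q,w} ∧ ∅ = ∅
∅ ∨ {w} = {w}
∅ ∨ {p,q,w} = {p,q,w}
∅ ∨ {p,q,w} = {p,q,w}
{w} ∧ {p,q,w} = {w}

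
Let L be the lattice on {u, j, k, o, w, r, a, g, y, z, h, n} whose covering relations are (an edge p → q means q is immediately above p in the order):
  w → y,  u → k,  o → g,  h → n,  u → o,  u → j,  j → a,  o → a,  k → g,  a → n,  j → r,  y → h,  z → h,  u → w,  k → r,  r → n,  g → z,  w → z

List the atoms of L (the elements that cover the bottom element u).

j, k, o, w

The atoms are exactly the elements that cover u: j, k, o, w.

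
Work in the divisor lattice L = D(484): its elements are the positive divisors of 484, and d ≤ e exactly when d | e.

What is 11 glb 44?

11

In the divisibility order, the meet is the greatest common divisor: gcd(11, 44) = 11.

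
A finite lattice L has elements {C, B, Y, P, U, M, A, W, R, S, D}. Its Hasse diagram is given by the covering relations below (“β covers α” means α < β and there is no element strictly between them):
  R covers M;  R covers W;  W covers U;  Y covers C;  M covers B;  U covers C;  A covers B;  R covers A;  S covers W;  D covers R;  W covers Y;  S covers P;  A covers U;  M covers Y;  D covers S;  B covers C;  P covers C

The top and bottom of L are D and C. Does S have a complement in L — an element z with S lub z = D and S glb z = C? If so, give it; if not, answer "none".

Need z with S ∨ z = D and S ∧ z = C.
Checking each element gives: B.

B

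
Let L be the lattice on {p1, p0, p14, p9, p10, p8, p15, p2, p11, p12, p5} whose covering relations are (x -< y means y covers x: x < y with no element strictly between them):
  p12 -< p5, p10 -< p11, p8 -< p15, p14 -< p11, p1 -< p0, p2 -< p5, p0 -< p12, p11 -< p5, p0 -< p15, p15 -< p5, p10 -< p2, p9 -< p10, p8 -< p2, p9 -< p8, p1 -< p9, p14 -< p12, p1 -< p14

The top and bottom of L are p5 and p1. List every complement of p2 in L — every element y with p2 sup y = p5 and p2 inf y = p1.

p0, p12, p14

Need y with p2 ∨ y = p5 and p2 ∧ y = p1.
Checking each element gives: p0, p12, p14.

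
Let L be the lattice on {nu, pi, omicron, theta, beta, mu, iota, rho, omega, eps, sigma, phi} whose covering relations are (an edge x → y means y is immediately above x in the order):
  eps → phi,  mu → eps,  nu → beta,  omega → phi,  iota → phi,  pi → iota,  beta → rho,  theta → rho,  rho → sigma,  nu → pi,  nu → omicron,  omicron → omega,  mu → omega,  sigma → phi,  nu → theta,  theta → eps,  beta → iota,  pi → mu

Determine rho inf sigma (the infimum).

Common lower bounds of {rho, sigma}: beta, nu, rho, theta.
The greatest among these is rho.

rho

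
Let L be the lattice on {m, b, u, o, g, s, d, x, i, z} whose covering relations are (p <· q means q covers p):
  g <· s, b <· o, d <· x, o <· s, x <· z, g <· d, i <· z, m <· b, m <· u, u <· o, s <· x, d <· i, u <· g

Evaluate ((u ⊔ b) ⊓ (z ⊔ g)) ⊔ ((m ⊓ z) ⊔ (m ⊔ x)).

u ∨ b = o
z ∨ g = z
o ∧ z = o
m ∧ z = m
m ∨ x = x
m ∨ x = x
o ∨ x = x

x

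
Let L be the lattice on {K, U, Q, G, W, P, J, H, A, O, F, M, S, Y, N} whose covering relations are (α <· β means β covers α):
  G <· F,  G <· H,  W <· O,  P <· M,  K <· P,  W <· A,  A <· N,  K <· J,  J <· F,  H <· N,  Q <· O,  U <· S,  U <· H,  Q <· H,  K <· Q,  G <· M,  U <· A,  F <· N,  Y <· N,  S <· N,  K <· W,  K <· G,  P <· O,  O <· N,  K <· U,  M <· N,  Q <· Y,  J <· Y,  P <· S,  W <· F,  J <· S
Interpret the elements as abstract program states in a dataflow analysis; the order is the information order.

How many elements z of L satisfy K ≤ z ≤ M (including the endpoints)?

4

The interval [K, M] = {G, K, M, P}, which has 4 elements.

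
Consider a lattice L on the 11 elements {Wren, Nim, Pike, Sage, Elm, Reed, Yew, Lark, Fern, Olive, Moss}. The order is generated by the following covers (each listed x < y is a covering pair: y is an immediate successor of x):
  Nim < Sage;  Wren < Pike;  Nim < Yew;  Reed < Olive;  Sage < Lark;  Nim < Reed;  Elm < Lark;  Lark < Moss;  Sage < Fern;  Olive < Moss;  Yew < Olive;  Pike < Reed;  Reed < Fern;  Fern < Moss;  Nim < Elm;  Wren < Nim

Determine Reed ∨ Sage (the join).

Fern

Common upper bounds of {Reed, Sage}: Fern, Moss.
The least among these is Fern.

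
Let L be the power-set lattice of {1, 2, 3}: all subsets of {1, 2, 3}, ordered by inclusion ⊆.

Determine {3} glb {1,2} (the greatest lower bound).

{}

Under ⊆, meet is intersection: {3} ∩ {1,2} = {}.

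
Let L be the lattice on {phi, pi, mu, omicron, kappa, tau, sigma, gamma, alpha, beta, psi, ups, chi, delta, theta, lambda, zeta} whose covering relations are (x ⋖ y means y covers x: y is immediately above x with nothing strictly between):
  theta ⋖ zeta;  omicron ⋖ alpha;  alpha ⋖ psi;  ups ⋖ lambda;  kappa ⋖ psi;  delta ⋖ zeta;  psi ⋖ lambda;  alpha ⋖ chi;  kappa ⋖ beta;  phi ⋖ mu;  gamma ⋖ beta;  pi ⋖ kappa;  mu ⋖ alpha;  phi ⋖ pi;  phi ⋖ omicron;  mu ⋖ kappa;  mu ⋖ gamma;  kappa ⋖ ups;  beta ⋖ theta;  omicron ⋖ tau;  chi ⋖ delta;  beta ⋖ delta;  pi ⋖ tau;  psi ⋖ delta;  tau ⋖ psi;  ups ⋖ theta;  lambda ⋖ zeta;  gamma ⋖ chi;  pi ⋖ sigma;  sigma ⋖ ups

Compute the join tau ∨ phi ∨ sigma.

lambda

Common upper bounds of {tau, phi, sigma}: lambda, zeta.
The least among these is lambda.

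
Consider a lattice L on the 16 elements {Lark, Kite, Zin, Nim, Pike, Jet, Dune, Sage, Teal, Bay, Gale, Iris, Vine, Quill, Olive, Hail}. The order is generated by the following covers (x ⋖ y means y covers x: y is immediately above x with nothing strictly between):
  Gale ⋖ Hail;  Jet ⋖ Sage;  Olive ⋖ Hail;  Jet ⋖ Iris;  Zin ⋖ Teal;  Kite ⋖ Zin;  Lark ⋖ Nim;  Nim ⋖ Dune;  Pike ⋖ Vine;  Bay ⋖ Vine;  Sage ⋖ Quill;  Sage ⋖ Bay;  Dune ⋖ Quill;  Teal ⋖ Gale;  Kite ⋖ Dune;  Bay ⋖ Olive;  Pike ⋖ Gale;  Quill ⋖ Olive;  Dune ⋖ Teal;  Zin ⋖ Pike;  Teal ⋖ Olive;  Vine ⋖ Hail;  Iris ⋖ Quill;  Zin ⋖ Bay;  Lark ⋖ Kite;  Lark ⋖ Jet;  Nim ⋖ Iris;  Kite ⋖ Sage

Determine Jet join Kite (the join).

Sage

Common upper bounds of {Jet, Kite}: Bay, Hail, Olive, Quill, Sage, Vine.
The least among these is Sage.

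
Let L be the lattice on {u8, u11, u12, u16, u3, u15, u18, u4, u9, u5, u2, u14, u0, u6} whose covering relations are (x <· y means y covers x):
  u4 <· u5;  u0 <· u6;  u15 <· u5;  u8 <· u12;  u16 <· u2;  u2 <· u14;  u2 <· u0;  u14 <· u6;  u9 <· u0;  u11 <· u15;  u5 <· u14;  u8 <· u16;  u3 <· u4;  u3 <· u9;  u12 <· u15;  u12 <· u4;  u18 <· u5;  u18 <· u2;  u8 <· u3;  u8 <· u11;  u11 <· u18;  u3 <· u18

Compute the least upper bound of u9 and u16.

u0

Common upper bounds of {u9, u16}: u0, u6.
The least among these is u0.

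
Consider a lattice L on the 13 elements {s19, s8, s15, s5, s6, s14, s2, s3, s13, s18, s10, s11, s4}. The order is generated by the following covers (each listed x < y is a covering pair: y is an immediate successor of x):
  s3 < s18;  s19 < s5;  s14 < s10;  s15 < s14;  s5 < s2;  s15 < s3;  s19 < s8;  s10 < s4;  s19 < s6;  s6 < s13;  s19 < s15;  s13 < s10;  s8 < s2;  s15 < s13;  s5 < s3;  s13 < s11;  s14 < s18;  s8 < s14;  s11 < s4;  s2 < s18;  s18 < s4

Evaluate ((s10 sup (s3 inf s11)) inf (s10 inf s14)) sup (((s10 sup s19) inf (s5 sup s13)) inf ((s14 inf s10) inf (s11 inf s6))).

s3 ∧ s11 = s15
s10 ∨ s15 = s10
s10 ∧ s14 = s14
s10 ∧ s14 = s14
s10 ∨ s19 = s10
s5 ∨ s13 = s4
s10 ∧ s4 = s10
s14 ∧ s10 = s14
s11 ∧ s6 = s6
s14 ∧ s6 = s19
s10 ∧ s19 = s19
s14 ∨ s19 = s14

s14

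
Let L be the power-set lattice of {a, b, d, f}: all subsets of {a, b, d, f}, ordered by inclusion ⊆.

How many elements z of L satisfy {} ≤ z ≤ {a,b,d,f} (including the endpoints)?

The interval [{}, {a,b,d,f}] = {{a,b,d,f}, {a,b,d}, {a,b,f}, {a,b}, {a,d,f}, {a,d}, {a,f}, {a}, {b,d,f}, {b,d}, {b,f}, {b}, {d,f}, {d}, {f}, {}}, which has 16 elements.

16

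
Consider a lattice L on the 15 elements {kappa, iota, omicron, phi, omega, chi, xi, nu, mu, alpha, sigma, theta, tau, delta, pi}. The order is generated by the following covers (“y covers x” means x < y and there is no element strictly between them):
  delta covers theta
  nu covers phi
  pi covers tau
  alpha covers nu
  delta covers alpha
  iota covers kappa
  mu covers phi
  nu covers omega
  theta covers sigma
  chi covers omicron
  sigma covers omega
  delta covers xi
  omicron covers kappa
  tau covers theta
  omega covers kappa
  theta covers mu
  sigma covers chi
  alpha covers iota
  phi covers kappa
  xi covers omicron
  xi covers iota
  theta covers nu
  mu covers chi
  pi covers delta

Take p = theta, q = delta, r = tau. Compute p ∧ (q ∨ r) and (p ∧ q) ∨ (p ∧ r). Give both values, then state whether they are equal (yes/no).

theta; theta; yes

q ∨ r = pi, so p ∧ (q ∨ r) = theta ∧ pi = theta.
p ∧ q = theta and p ∧ r = theta, so (p ∧ q) ∨ (p ∧ r) = theta ∨ theta = theta.
Equal: yes.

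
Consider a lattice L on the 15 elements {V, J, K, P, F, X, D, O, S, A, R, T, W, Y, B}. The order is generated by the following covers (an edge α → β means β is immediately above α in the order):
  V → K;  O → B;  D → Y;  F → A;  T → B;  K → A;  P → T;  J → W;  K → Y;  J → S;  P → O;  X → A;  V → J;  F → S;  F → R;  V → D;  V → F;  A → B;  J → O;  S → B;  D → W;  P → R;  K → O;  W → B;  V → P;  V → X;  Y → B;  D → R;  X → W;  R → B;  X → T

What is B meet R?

R

Common lower bounds of {B, R}: D, F, P, R, V.
The greatest among these is R.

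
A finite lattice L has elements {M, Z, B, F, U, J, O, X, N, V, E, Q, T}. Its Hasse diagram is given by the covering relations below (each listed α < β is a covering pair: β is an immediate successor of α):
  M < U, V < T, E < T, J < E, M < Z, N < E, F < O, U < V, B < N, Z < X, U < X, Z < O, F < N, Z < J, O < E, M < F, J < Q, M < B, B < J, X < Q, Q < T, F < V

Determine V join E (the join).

Common upper bounds of {V, E}: T.
The least among these is T.

T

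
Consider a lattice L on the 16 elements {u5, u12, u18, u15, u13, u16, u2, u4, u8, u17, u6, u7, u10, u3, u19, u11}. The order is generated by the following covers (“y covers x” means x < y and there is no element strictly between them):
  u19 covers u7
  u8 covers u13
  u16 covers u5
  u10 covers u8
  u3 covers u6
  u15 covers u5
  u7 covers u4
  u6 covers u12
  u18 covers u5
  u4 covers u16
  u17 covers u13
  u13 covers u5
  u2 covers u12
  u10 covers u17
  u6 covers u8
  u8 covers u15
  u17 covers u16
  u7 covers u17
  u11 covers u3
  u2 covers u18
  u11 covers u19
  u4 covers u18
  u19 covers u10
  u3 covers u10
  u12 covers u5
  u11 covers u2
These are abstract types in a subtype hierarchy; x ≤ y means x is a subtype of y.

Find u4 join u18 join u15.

u19

Common upper bounds of {u4, u18, u15}: u11, u19.
The least among these is u19.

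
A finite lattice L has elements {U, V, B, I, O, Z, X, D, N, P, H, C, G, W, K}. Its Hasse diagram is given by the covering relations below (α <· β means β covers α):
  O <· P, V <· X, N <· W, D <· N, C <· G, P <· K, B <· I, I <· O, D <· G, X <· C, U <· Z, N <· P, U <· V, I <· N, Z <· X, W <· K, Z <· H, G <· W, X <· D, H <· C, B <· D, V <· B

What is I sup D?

N

Common upper bounds of {I, D}: K, N, P, W.
The least among these is N.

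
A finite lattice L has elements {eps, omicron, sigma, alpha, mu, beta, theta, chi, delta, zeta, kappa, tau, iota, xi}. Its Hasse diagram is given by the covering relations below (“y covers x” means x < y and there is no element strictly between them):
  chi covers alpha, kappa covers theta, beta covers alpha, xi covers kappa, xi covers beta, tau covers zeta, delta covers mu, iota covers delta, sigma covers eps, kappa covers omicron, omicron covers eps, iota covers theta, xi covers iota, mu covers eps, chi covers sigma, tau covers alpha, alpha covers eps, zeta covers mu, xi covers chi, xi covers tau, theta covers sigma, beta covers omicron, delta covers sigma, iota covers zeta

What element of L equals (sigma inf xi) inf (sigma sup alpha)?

sigma ∧ xi = sigma
sigma ∨ alpha = chi
sigma ∧ chi = sigma

sigma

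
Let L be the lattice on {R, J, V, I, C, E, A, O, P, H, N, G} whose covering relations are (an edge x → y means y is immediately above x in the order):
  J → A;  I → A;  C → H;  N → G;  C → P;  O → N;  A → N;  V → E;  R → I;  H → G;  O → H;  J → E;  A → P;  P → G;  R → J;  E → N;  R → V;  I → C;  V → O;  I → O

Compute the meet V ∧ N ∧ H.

Common lower bounds of {V, N, H}: R, V.
The greatest among these is V.

V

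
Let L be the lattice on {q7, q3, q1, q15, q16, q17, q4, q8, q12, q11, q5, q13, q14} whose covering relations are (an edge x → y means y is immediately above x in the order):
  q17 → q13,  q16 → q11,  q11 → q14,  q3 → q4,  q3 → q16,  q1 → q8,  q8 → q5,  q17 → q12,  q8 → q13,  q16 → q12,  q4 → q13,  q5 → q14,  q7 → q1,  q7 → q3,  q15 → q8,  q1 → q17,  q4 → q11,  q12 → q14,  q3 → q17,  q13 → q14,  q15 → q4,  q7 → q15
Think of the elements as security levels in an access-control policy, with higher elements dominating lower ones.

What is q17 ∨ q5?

Common upper bounds of {q17, q5}: q14.
The least among these is q14.

q14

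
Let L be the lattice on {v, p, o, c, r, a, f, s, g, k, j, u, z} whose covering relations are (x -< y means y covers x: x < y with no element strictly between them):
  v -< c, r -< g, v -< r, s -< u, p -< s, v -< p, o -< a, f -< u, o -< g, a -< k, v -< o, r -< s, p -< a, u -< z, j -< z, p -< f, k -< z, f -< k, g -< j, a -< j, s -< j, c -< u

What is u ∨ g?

Common upper bounds of {u, g}: z.
The least among these is z.

z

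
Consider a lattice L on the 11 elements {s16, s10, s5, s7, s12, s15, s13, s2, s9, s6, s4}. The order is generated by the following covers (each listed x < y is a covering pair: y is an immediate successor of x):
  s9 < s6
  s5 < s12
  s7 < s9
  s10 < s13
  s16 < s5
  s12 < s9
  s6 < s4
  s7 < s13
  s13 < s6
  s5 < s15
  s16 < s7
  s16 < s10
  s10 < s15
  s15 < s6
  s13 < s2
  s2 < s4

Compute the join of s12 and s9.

s9

Common upper bounds of {s12, s9}: s4, s6, s9.
The least among these is s9.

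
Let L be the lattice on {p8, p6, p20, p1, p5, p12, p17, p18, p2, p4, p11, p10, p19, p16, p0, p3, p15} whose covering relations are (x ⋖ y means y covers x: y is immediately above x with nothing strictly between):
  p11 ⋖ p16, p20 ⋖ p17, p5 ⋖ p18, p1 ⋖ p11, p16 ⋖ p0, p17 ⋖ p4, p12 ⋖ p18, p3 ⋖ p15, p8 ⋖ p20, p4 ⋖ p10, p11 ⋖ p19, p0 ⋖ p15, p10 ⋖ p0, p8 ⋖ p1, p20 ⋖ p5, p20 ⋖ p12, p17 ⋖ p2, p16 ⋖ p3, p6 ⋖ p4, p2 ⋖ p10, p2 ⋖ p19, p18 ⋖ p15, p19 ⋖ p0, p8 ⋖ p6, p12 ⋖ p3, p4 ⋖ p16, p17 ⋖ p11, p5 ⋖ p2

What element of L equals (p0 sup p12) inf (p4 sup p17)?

p0 ∨ p12 = p15
p4 ∨ p17 = p4
p15 ∧ p4 = p4

p4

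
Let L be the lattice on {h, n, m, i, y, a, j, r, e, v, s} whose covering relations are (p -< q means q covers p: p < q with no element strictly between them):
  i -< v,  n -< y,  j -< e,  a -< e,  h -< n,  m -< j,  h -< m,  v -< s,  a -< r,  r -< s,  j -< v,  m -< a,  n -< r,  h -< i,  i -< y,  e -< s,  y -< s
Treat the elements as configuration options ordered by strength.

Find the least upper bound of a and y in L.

s

Common upper bounds of {a, y}: s.
The least among these is s.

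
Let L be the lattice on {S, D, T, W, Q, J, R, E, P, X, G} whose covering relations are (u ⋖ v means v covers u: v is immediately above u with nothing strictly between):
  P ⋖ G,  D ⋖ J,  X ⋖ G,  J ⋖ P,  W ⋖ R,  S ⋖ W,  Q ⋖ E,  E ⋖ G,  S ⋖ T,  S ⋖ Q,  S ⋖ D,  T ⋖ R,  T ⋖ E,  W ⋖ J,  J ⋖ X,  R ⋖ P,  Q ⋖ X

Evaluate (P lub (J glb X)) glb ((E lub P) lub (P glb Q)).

P

J ∧ X = J
P ∨ J = P
E ∨ P = G
P ∧ Q = S
G ∨ S = G
P ∧ G = P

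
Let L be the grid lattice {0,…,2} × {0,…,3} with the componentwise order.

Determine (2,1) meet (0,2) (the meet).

(0,1)

In a product of chains, the meet is componentwise min, giving (0,1).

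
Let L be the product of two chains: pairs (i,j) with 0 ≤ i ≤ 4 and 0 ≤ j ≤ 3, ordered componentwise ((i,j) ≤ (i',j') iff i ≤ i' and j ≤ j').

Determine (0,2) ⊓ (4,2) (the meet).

(0,2)

Common lower bounds of {(0,2), (4,2)}: (0,0), (0,1), (0,2).
The greatest among these is (0,2).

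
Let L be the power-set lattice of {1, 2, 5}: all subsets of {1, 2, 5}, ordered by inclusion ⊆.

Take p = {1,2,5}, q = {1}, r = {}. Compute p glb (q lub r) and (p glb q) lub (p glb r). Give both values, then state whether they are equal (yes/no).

{1}; {1}; yes

q lub r = {1}, so p glb (q lub r) = {1,2,5} glb {1} = {1}.
p glb q = {1} and p glb r = {}, so (p glb q) lub (p glb r) = {1} lub {} = {1}.
Equal: yes.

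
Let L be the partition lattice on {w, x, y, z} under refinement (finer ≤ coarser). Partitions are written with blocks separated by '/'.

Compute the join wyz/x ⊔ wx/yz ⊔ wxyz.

wxyz

The join of wyz/x, wx/yz, wxyz merges any blocks that overlap across the partitions, giving wxyz.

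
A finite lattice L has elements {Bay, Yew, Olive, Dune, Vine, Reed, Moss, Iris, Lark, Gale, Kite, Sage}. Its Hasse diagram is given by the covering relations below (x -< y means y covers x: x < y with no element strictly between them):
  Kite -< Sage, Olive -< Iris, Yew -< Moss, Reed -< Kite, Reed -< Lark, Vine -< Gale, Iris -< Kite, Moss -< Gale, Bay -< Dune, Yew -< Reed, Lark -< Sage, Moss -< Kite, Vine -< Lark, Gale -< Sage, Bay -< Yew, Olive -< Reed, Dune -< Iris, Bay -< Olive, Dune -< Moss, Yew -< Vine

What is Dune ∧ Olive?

Bay

Common lower bounds of {Dune, Olive}: Bay.
The greatest among these is Bay.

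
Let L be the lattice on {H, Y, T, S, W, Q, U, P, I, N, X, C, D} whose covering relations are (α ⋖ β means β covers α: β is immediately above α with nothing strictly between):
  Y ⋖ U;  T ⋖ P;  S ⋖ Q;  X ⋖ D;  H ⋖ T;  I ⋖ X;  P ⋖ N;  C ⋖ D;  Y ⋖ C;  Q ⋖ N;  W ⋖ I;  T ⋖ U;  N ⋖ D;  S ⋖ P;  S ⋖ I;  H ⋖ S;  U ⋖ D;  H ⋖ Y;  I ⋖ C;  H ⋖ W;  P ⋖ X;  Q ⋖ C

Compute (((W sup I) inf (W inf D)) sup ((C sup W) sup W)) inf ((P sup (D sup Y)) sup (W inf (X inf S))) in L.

W ∨ I = I
W ∧ D = W
I ∧ W = W
C ∨ W = C
C ∨ W = C
W ∨ C = C
D ∨ Y = D
P ∨ D = D
X ∧ S = S
W ∧ S = H
D ∨ H = D
C ∧ D = C

C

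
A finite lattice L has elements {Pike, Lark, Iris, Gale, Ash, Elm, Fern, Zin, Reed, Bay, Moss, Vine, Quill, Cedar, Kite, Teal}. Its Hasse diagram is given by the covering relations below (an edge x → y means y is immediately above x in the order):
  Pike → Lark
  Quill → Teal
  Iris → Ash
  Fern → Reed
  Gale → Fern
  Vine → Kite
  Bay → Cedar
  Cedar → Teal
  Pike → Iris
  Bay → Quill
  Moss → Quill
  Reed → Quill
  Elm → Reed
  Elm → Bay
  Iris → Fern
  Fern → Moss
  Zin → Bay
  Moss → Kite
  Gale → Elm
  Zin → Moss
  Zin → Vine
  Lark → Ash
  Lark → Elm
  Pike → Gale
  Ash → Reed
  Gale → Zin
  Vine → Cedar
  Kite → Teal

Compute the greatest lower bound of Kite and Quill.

Common lower bounds of {Kite, Quill}: Fern, Gale, Iris, Moss, Pike, Zin.
The greatest among these is Moss.

Moss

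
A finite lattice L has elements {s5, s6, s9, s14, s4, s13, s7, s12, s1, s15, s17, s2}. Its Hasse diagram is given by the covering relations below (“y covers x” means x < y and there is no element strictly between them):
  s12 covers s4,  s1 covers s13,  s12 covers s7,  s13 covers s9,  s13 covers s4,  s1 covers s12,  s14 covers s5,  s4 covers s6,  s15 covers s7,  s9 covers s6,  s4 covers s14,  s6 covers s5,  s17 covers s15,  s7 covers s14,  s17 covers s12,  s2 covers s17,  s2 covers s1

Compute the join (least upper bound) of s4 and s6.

s4

Common upper bounds of {s4, s6}: s1, s12, s13, s17, s2, s4.
The least among these is s4.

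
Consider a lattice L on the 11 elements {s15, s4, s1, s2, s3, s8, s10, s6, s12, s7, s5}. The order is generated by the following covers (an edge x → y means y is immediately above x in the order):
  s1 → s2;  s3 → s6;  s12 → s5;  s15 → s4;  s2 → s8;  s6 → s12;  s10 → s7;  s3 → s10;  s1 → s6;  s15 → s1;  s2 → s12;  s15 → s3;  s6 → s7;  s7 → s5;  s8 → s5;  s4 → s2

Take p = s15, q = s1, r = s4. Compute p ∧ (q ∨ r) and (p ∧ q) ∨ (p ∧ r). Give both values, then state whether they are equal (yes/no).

q ∨ r = s2, so p ∧ (q ∨ r) = s15 ∧ s2 = s15.
p ∧ q = s15 and p ∧ r = s15, so (p ∧ q) ∨ (p ∧ r) = s15 ∨ s15 = s15.
Equal: yes.

s15; s15; yes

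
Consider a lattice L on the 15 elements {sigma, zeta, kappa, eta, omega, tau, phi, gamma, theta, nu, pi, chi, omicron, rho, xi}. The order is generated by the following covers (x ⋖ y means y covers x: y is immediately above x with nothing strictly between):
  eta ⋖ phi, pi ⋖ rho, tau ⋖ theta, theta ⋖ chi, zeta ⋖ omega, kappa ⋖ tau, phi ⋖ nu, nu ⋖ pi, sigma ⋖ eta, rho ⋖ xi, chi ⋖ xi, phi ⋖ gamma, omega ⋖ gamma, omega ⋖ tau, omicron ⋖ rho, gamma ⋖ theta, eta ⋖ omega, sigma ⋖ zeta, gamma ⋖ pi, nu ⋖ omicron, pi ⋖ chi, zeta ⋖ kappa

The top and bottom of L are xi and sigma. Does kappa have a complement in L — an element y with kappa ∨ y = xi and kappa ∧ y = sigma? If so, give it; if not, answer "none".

omicron

Need y with kappa ∨ y = xi and kappa ∧ y = sigma.
Checking each element gives: omicron.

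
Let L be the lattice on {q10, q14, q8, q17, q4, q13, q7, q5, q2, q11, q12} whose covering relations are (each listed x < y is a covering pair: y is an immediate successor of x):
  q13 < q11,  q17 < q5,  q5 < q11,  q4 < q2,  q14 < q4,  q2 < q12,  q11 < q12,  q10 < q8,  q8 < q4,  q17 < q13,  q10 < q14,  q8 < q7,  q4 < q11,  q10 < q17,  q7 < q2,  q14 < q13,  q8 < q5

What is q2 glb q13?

q14

Common lower bounds of {q2, q13}: q10, q14.
The greatest among these is q14.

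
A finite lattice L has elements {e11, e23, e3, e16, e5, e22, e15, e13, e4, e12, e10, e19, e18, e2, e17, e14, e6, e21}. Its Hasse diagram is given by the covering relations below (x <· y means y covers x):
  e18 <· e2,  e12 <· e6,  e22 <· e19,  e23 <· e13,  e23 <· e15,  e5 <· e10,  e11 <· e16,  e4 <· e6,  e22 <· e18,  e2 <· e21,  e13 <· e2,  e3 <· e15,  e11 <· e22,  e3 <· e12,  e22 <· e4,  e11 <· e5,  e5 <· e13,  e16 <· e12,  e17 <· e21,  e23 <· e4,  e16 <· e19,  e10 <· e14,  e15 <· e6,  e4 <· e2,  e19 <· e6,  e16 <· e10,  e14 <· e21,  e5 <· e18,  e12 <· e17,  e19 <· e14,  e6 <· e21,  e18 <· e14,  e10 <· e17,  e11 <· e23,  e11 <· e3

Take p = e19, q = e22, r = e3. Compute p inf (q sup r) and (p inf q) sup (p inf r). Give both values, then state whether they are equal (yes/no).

e19; e22; no

q sup r = e6, so p inf (q sup r) = e19 inf e6 = e19.
p inf q = e22 and p inf r = e11, so (p inf q) sup (p inf r) = e22 sup e11 = e22.
Equal: no.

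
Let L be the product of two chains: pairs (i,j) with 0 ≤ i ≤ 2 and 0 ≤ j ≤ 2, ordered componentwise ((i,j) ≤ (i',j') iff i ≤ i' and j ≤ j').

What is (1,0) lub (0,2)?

(1,2)

In a product of chains, the join is componentwise max, giving (1,2).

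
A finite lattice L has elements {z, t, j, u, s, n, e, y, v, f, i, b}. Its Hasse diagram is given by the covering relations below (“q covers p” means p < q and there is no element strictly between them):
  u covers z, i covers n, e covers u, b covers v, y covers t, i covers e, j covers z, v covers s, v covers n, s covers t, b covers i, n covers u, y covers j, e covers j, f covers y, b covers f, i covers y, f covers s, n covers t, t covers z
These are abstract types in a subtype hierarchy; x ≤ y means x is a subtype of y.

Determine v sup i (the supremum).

Common upper bounds of {v, i}: b.
The least among these is b.

b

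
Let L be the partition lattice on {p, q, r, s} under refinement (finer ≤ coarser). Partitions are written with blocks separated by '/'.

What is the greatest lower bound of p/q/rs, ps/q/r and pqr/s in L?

Common lower bounds of {p/q/rs, ps/q/r, pqr/s}: p/q/r/s.
The greatest among these is p/q/r/s.

p/q/r/s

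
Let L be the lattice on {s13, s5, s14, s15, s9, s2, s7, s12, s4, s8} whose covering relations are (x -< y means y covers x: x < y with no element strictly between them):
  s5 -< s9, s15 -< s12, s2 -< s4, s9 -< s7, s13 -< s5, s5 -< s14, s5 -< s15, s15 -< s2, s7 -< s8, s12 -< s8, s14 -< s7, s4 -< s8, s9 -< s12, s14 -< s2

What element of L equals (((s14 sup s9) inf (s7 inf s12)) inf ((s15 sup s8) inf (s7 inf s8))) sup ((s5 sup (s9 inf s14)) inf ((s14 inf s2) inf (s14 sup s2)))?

s14 ∨ s9 = s7
s7 ∧ s12 = s9
s7 ∧ s9 = s9
s15 ∨ s8 = s8
s7 ∧ s8 = s7
s8 ∧ s7 = s7
s9 ∧ s7 = s9
s9 ∧ s14 = s5
s5 ∨ s5 = s5
s14 ∧ s2 = s14
s14 ∨ s2 = s2
s14 ∧ s2 = s14
s5 ∧ s14 = s5
s9 ∨ s5 = s9

s9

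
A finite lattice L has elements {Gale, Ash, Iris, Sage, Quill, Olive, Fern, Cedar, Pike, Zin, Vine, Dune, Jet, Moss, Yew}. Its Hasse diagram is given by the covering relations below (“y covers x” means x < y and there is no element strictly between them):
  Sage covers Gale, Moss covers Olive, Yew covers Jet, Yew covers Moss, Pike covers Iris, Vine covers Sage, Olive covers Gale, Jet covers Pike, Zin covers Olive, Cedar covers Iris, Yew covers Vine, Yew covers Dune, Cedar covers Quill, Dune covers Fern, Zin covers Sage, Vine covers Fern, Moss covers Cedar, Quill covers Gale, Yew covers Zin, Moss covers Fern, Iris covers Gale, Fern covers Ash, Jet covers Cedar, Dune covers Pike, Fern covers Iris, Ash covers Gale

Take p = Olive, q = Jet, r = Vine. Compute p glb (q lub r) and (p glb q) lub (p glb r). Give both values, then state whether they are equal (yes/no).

q lub r = Yew, so p glb (q lub r) = Olive glb Yew = Olive.
p glb q = Gale and p glb r = Gale, so (p glb q) lub (p glb r) = Gale lub Gale = Gale.
Equal: no.

Olive; Gale; no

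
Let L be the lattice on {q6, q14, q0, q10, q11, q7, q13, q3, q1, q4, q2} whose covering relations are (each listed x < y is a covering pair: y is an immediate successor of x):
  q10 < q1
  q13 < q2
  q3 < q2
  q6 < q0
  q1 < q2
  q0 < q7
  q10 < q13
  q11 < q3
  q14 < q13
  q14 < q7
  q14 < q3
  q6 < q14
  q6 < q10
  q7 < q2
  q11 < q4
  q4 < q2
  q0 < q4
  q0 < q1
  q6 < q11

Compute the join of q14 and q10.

q13

Common upper bounds of {q14, q10}: q13, q2.
The least among these is q13.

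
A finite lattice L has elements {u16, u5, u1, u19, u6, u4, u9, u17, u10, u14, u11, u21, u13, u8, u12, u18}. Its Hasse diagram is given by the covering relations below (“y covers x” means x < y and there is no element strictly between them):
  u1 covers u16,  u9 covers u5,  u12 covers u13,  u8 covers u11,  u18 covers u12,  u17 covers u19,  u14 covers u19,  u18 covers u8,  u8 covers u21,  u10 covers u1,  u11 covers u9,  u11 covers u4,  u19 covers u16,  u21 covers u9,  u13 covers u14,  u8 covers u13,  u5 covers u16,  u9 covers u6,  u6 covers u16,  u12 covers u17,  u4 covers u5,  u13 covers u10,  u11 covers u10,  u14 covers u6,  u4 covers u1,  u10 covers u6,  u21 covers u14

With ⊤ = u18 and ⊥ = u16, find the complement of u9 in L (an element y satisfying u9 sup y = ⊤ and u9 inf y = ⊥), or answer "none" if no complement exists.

Need y with u9 ∨ y = u18 and u9 ∧ y = u16.
Checking each element gives: u17.

u17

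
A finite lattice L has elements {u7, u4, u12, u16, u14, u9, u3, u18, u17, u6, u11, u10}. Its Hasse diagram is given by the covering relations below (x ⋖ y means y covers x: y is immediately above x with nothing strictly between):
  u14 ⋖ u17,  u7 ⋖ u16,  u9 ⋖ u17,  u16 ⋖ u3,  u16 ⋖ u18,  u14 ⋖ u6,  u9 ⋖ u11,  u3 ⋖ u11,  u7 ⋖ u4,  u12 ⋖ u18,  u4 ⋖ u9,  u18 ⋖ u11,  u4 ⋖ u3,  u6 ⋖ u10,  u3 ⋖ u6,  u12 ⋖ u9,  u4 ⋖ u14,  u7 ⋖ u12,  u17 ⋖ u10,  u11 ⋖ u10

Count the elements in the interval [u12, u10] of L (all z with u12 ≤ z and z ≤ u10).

6

The interval [u12, u10] = {u10, u11, u12, u17, u18, u9}, which has 6 elements.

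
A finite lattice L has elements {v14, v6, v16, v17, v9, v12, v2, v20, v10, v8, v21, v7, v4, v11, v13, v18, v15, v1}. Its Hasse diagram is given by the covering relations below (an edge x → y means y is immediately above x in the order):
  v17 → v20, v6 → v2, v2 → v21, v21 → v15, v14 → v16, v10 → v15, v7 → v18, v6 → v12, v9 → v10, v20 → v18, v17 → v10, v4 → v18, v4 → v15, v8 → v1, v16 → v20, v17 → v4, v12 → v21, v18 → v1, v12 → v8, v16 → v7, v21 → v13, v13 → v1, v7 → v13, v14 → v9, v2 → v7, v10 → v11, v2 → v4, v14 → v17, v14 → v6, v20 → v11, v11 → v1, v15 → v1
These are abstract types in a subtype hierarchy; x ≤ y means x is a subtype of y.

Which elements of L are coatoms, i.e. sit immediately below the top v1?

v11, v13, v15, v18, v8

The coatoms are exactly the elements covered by v1: v11, v13, v15, v18, v8.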